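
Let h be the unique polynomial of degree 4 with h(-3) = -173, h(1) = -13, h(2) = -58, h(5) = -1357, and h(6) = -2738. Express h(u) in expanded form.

Using the Lagrange interpolation formula with nodes -3, 1, 2, 5, 6:
  L_0(u) = (u - 1)(u - 2)(u - 5)(u - 6) / 1440
  L_1(u) = (u + 3)(u - 2)(u - 5)(u - 6) / -80
  L_2(u) = (u + 3)(u - 1)(u - 5)(u - 6) / 60
  L_3(u) = (u + 3)(u - 1)(u - 2)(u - 6) / -96
  L_4(u) = (u + 3)(u - 1)(u - 2)(u - 5) / 180
Then h(u) = -173·L_0(u) - 13·L_1(u) - 58·L_2(u) - 1357·L_3(u) - 2738·L_4(u).
Expanding and collecting terms gives h(u) = -2u^4 - 3u^2 - 6u - 2.
Check: h(6) = -2738. ✓

h(u) = -2u^4 - 3u^2 - 6u - 2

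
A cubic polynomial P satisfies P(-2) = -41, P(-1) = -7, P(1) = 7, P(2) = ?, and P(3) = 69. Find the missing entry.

The 4 known points determine the degree-3 polynomial uniquely.
Write P(s) = as^3 + bs^2 + cs + d. Substituting each data point gives a linear system:
  -8a + 4b - 2c + d = -41
  -a + b - c + d = -7
  a + b + c + d = 7
  27a + 9b + 3c + d = 69
Solving the system yields a = 3, b = -3, c = 4, d = 3.
So P(s) = 3s³ - 3s² + 4s + 3.
Then P(2) = 23.

23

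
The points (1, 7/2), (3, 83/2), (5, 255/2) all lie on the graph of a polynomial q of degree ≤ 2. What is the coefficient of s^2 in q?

6

Write q(s) = as^2 + bs + c. Substituting each data point gives a linear system:
  a + b + c = 7/2
  9a + 3b + c = 83/2
  25a + 5b + c = 255/2
Solving the system yields a = 6, b = -5, c = 5/2.
So q(s) = 6s² - 5s + 5/2.
The leading coefficient is 6.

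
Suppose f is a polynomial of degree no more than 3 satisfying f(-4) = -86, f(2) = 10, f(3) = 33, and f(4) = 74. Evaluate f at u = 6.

234

Using the Lagrange interpolation formula with nodes -4, 2, 3, 4:
  L_0(u) = (u - 2)(u - 3)(u - 4) / -336
  L_1(u) = (u + 4)(u - 3)(u - 4) / 12
  L_2(u) = (u + 4)(u - 2)(u - 4) / -7
  L_3(u) = (u + 4)(u - 2)(u - 3) / 16
Then f(u) = -86·L_0(u) + 10·L_1(u) + 33·L_2(u) + 74·L_3(u).
Expanding and collecting terms gives f(u) = u^3 + 4u - 6.
Evaluating at u = 6: f(6) = 234.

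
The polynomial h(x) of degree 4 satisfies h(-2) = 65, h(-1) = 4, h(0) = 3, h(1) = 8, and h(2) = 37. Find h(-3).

Using the Lagrange interpolation formula with nodes -2, -1, 0, 1, 2:
  L_0(x) = (x + 1)x(x - 1)(x - 2) / 24
  L_1(x) = (x + 2)x(x - 1)(x - 2) / -6
  L_2(x) = (x + 2)(x + 1)(x - 1)(x - 2) / 4
  L_3(x) = (x + 2)(x + 1)x(x - 2) / -6
  L_4(x) = (x + 2)(x + 1)x(x - 1) / 24
Then h(x) = 65·L_0(x) + 4·L_1(x) + 3·L_2(x) + 8·L_3(x) + 37·L_4(x).
Expanding and collecting terms gives h(x) = 3x^4 - 3x^3 + 5x + 3.
Evaluating at x = -3: h(-3) = 312.

312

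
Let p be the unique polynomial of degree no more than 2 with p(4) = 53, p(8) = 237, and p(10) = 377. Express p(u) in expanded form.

Using the Lagrange interpolation formula with nodes 4, 8, 10:
  L_0(u) = (u - 8)(u - 10) / 24
  L_1(u) = (u - 4)(u - 10) / -8
  L_2(u) = (u - 4)(u - 8) / 12
Then p(u) = 53·L_0(u) + 237·L_1(u) + 377·L_2(u).
Expanding and collecting terms gives p(u) = 4u^2 - 2u - 3.
Check: p(4) = 53. ✓

p(u) = 4u^2 - 2u - 3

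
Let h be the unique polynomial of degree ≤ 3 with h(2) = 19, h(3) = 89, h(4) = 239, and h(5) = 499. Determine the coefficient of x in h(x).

0

Write h(x) = ax^3 + bx^2 + cx + d. Substituting each data point gives a linear system:
  8a + 4b + 2c + d = 19
  27a + 9b + 3c + d = 89
  64a + 16b + 4c + d = 239
  125a + 25b + 5c + d = 499
Solving the system yields a = 5, b = -5, c = 0, d = -1.
So h(x) = 5x^3 - 5x^2 - 1.
The coefficient of x is 0.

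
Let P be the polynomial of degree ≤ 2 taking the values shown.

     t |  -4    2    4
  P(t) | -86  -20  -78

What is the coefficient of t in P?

1

Write P(t) = at^2 + bt + c. Substituting each data point gives a linear system:
  16a - 4b + c = -86
  4a + 2b + c = -20
  16a + 4b + c = -78
Solving the system yields a = -5, b = 1, c = -2.
So P(t) = -5t^2 + t - 2.
The coefficient of t is 1.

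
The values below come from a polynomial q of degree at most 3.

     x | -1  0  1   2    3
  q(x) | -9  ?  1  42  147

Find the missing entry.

-6

On equispaced nodes a degree-3 polynomial has vanishing fourth forward difference, so
  q(-1) - 4·q(0) + 6·q(1) - 4·q(2) + q(3) = 0.
Substituting the known values and solving for q(0):
  -4·q(0) = 24
  q(0) = -6.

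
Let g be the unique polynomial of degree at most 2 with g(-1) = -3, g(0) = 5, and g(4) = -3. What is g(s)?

Using the Lagrange interpolation formula with nodes -1, 0, 4:
  L_0(s) = s(s - 4) / 5
  L_1(s) = (s + 1)(s - 4) / -4
  L_2(s) = (s + 1)s / 20
Then g(s) = -3·L_0(s) + 5·L_1(s) - 3·L_2(s).
Expanding and collecting terms gives g(s) = -2s² + 6s + 5.
Check: g(4) = -3. ✓

g(s) = -2s^2 + 6s + 5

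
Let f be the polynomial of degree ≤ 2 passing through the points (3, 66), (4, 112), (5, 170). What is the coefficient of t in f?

Write f(t) = at^2 + bt + c. Substituting each data point gives a linear system:
  9a + 3b + c = 66
  16a + 4b + c = 112
  25a + 5b + c = 170
Solving the system yields a = 6, b = 4, c = 0.
So f(t) = 6t^2 + 4t.
The coefficient of t is 4.

4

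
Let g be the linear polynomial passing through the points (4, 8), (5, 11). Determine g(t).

g(t) = 3t - 4

Using the Lagrange interpolation formula with nodes 4, 5:
  L_0(t) = (t - 5) / -1
  L_1(t) = (t - 4) / 1
Then g(t) = 8·L_0(t) + 11·L_1(t).
Expanding and collecting terms gives g(t) = 3t - 4.
Check: g(5) = 11. ✓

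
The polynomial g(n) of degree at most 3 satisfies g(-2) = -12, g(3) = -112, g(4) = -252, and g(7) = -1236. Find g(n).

g(n) = -3n^3 - 5n^2 + 6n - 4

Write g(n) = an^3 + bn^2 + cn + d. Substituting each data point gives a linear system:
  -8a + 4b - 2c + d = -12
  27a + 9b + 3c + d = -112
  64a + 16b + 4c + d = -252
  343a + 49b + 7c + d = -1236
Solving the system yields a = -3, b = -5, c = 6, d = -4.
So g(n) = -3n^3 - 5n^2 + 6n - 4.
Check: g(-2) = -12. ✓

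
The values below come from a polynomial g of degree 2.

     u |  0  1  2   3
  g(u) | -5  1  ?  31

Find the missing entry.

13

The 3 known points determine the degree-2 polynomial uniquely.
Write g(u) = au^2 + bu + c. Substituting each data point gives a linear system:
  c = -5
  a + b + c = 1
  9a + 3b + c = 31
Solving the system yields a = 3, b = 3, c = -5.
So g(u) = 3u^2 + 3u - 5.
Then g(2) = 13.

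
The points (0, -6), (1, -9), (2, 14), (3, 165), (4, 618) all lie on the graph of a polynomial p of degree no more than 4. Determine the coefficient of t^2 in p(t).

-5

Write p(t) = at^4 + bt^3 + ct^2 + dt + e. Substituting each data point gives a linear system:
  e = -6
  a + b + c + d + e = -9
  16a + 8b + 4c + 2d + e = 14
  81a + 27b + 9c + 3d + e = 165
  256a + 64b + 16c + 4d + e = 618
Solving the system yields a = 3, b = -1, c = -5, d = 0, e = -6.
So p(t) = 3t⁴ - t³ - 5t² - 6.
The coefficient of t^2 is -5.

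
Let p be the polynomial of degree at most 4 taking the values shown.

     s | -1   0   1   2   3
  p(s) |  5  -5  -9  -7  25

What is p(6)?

Write p(s) = as^4 + bs^3 + cs^2 + ds + e. Substituting each data point gives a linear system:
  a - b + c - d + e = 5
  e = -5
  a + b + c + d + e = -9
  16a + 8b + 4c + 2d + e = -7
  81a + 27b + 9c + 3d + e = 25
Solving the system yields a = 1, b = -2, c = 2, d = -5, e = -5.
So p(s) = s^4 - 2s^3 + 2s^2 - 5s - 5.
Then p(6) = 901.

901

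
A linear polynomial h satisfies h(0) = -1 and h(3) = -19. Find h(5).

Write h(n) = an + b. Substituting each data point gives a linear system:
  b = -1
  3a + b = -19
Solving the system yields a = -6, b = -1.
So h(n) = -6n - 1.
Then h(5) = -31.

-31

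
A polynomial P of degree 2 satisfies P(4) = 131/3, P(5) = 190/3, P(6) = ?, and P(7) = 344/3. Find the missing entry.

87

The 3 known points determine the degree-2 polynomial uniquely.
Write P(n) = an^2 + bn + c. Substituting each data point gives a linear system:
  16a + 4b + c = 131/3
  25a + 5b + c = 190/3
  49a + 7b + c = 344/3
Solving the system yields a = 2, b = 5/3, c = 5.
So P(n) = 2n^2 + (5/3)n + 5.
Then P(6) = 87.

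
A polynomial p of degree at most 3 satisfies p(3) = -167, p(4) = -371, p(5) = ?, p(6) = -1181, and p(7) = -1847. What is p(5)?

-699

The 4 known points determine the degree-3 polynomial uniquely.
Write p(t) = at^3 + bt^2 + ct + d. Substituting each data point gives a linear system:
  27a + 9b + 3c + d = -167
  64a + 16b + 4c + d = -371
  216a + 36b + 6c + d = -1181
  343a + 49b + 7c + d = -1847
Solving the system yields a = -5, b = -2, c = -5, d = 1.
So p(t) = -5t³ - 2t² - 5t + 1.
Then p(5) = -699.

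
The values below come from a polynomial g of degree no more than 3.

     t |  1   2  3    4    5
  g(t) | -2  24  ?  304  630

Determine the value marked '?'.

On equispaced nodes a degree-3 polynomial has vanishing fourth forward difference, so
  g(1) - 4·g(2) + 6·g(3) - 4·g(4) + g(5) = 0.
Substituting the known values and solving for g(3):
  6·g(3) = 684
  g(3) = 114.

114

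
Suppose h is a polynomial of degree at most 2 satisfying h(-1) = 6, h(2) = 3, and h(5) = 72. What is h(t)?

h(t) = 4t^2 - 5t - 3

Write h(t) = at^2 + bt + c. Substituting each data point gives a linear system:
  a - b + c = 6
  4a + 2b + c = 3
  25a + 5b + c = 72
Solving the system yields a = 4, b = -5, c = -3.
So h(t) = 4t² - 5t - 3.
Check: h(-1) = 6. ✓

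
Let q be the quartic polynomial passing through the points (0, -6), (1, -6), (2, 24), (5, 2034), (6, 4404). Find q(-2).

60

Write q(x) = ax^4 + bx^3 + cx^2 + dx + e. Substituting each data point gives a linear system:
  e = -6
  a + b + c + d + e = -6
  16a + 8b + 4c + 2d + e = 24
  625a + 125b + 25c + 5d + e = 2034
  1296a + 216b + 36c + 6d + e = 4404
Solving the system yields a = 4, b = -3, c = -4, d = 3, e = -6.
So q(x) = 4x^4 - 3x^3 - 4x^2 + 3x - 6.
Then q(-2) = 60.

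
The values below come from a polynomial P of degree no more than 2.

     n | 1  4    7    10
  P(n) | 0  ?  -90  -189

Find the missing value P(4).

The 3 known points determine the degree-2 polynomial uniquely.
Write P(n) = an^2 + bn + c. Substituting each data point gives a linear system:
  a + b + c = 0
  49a + 7b + c = -90
  100a + 10b + c = -189
Solving the system yields a = -2, b = 1, c = 1.
So P(n) = -2n^2 + n + 1.
Then P(4) = -27.

-27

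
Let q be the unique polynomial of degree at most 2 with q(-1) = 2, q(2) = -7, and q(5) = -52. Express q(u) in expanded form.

Using the Lagrange interpolation formula with nodes -1, 2, 5:
  L_0(u) = (u - 2)(u - 5) / 18
  L_1(u) = (u + 1)(u - 5) / -9
  L_2(u) = (u + 1)(u - 2) / 18
Then q(u) = 2·L_0(u) - 7·L_1(u) - 52·L_2(u).
Expanding and collecting terms gives q(u) = -2u^2 - u + 3.
Check: q(5) = -52. ✓

q(u) = -2u^2 - u + 3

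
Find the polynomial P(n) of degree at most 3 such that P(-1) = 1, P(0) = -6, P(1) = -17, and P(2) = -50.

P(n) = -3n^3 - 2n^2 - 6n - 6

Write P(n) = an^3 + bn^2 + cn + d. Substituting each data point gives a linear system:
  -a + b - c + d = 1
  d = -6
  a + b + c + d = -17
  8a + 4b + 2c + d = -50
Solving the system yields a = -3, b = -2, c = -6, d = -6.
So P(n) = -3n³ - 2n² - 6n - 6.
Check: P(-1) = 1. ✓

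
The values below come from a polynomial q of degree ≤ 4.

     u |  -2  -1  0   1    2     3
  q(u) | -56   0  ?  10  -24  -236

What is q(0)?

On equispaced nodes a degree-4 polynomial has vanishing fifth forward difference, so
  - q(-2) + 5·q(-1) - 10·q(0) + 10·q(1) - 5·q(2) + q(3) = 0.
Substituting the known values and solving for q(0):
  -10·q(0) = -40
  q(0) = 4.

4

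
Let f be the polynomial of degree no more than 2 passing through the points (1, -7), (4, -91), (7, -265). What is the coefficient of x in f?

Write f(x) = ax^2 + bx + c. Substituting each data point gives a linear system:
  a + b + c = -7
  16a + 4b + c = -91
  49a + 7b + c = -265
Solving the system yields a = -5, b = -3, c = 1.
So f(x) = -5x² - 3x + 1.
The coefficient of x is -3.

-3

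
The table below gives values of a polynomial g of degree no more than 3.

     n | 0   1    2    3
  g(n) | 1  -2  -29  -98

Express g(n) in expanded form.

g(n) = -3n^3 - 3n^2 + 3n + 1

Using the Lagrange interpolation formula with nodes 0, 1, 2, 3:
  L_0(n) = (n - 1)(n - 2)(n - 3) / -6
  L_1(n) = n(n - 2)(n - 3) / 2
  L_2(n) = n(n - 1)(n - 3) / -2
  L_3(n) = n(n - 1)(n - 2) / 6
Then g(n) = 1·L_0(n) - 2·L_1(n) - 29·L_2(n) - 98·L_3(n).
Expanding and collecting terms gives g(n) = -3n³ - 3n² + 3n + 1.
Check: g(3) = -98. ✓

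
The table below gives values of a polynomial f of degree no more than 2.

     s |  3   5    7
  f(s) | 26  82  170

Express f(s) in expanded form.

Write f(s) = as^2 + bs + c. Substituting each data point gives a linear system:
  9a + 3b + c = 26
  25a + 5b + c = 82
  49a + 7b + c = 170
Solving the system yields a = 4, b = -4, c = 2.
So f(s) = 4s^2 - 4s + 2.
Check: f(7) = 170. ✓

f(s) = 4s^2 - 4s + 2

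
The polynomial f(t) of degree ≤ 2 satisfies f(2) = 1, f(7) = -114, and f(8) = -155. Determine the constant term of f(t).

5

Write f(t) = at^2 + bt + c. Substituting each data point gives a linear system:
  4a + 2b + c = 1
  49a + 7b + c = -114
  64a + 8b + c = -155
Solving the system yields a = -3, b = 4, c = 5.
So f(t) = -3t² + 4t + 5.
The constant term is 5.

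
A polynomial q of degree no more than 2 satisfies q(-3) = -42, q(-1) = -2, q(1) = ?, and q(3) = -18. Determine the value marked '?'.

The 3 known points determine the degree-2 polynomial uniquely.
Write q(t) = at^2 + bt + c. Substituting each data point gives a linear system:
  9a - 3b + c = -42
  a - b + c = -2
  9a + 3b + c = -18
Solving the system yields a = -4, b = 4, c = 6.
So q(t) = -4t² + 4t + 6.
Then q(1) = 6.

6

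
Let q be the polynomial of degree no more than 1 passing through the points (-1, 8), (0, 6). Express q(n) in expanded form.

Write q(n) = an + b. Substituting each data point gives a linear system:
  -a + b = 8
  b = 6
Solving the system yields a = -2, b = 6.
So q(n) = -2n + 6.
Check: q(-1) = 8. ✓

q(n) = -2n + 6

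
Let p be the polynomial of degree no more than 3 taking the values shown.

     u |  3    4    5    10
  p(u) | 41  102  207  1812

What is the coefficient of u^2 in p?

Write p(u) = au^3 + bu^2 + cu + d. Substituting each data point gives a linear system:
  27a + 9b + 3c + d = 41
  64a + 16b + 4c + d = 102
  125a + 25b + 5c + d = 207
  1000a + 100b + 10c + d = 1812
Solving the system yields a = 2, b = -2, c = 1, d = 2.
So p(u) = 2u^3 - 2u^2 + u + 2.
The coefficient of u^2 is -2.

-2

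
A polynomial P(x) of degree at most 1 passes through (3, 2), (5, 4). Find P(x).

Using the Lagrange interpolation formula with nodes 3, 5:
  L_0(x) = (x - 5) / -2
  L_1(x) = (x - 3) / 2
Then P(x) = 2·L_0(x) + 4·L_1(x).
Expanding and collecting terms gives P(x) = x - 1.
Check: P(5) = 4. ✓

P(x) = x - 1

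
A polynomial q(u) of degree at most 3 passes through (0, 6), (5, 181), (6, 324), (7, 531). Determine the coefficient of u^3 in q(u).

Write q(u) = au^3 + bu^2 + cu + d. Substituting each data point gives a linear system:
  d = 6
  125a + 25b + 5c + d = 181
  216a + 36b + 6c + d = 324
  343a + 49b + 7c + d = 531
Solving the system yields a = 2, b = -4, c = 5, d = 6.
So q(u) = 2u^3 - 4u^2 + 5u + 6.
The leading coefficient is 2.

2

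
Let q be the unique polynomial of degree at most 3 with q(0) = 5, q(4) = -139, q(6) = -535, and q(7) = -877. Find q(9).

-1939

Write q(u) = au^3 + bu^2 + cu + d. Substituting each data point gives a linear system:
  d = 5
  64a + 16b + 4c + d = -139
  216a + 36b + 6c + d = -535
  343a + 49b + 7c + d = -877
Solving the system yields a = -3, b = 3, c = 0, d = 5.
So q(u) = -3u^3 + 3u^2 + 5.
Then q(9) = -1939.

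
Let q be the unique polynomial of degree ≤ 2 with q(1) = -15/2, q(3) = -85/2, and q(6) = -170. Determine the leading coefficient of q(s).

-5

Write q(s) = as^2 + bs + c. Substituting each data point gives a linear system:
  a + b + c = -15/2
  9a + 3b + c = -85/2
  36a + 6b + c = -170
Solving the system yields a = -5, b = 5/2, c = -5.
So q(s) = -5s^2 + (5/2)s - 5.
The leading coefficient is -5.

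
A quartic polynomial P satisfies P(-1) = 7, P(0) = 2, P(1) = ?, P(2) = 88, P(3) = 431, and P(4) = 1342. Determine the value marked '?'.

7

On equispaced nodes a degree-4 polynomial has vanishing fifth forward difference, so
  - P(-1) + 5·P(0) - 10·P(1) + 10·P(2) - 5·P(3) + P(4) = 0.
Substituting the known values and solving for P(1):
  -10·P(1) = -70
  P(1) = 7.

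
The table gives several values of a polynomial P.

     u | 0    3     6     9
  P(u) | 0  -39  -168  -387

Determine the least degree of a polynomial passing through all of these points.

2

Forward differences of the values at u = 0, 3, 6, 9:
  P  : 0  -39  -168  -387
  Δ  : -39  -129  -219
  Δ^2: -90  -90
  Δ^3: 0
The second differences are constant (-90) and nonzero, while all higher differences vanish, so the minimal degree is 2.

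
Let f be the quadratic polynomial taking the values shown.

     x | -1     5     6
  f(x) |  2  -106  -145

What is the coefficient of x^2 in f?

Write f(x) = ax^2 + bx + c. Substituting each data point gives a linear system:
  a - b + c = 2
  25a + 5b + c = -106
  36a + 6b + c = -145
Solving the system yields a = -3, b = -6, c = -1.
So f(x) = -3x² - 6x - 1.
The leading coefficient is -3.

-3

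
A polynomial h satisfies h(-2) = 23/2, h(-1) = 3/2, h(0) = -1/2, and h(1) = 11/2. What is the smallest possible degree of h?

2

Forward differences of the values at x = -2, -1, 0, 1:
  h  : 23/2  3/2  -1/2  11/2
  Δ  : -10  -2  6
  Δ^2: 8  8
  Δ^3: 0
The second differences are constant (8) and nonzero, while all higher differences vanish, so the minimal degree is 2.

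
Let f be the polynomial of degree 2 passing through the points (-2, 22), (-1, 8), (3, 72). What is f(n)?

f(n) = 6n^2 + 4n + 6

Write f(n) = an^2 + bn + c. Substituting each data point gives a linear system:
  4a - 2b + c = 22
  a - b + c = 8
  9a + 3b + c = 72
Solving the system yields a = 6, b = 4, c = 6.
So f(n) = 6n² + 4n + 6.
Check: f(-1) = 8. ✓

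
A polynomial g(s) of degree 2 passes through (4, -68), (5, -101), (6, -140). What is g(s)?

Write g(s) = as^2 + bs + c. Substituting each data point gives a linear system:
  16a + 4b + c = -68
  25a + 5b + c = -101
  36a + 6b + c = -140
Solving the system yields a = -3, b = -6, c = 4.
So g(s) = -3s^2 - 6s + 4.
Check: g(6) = -140. ✓

g(s) = -3s^2 - 6s + 4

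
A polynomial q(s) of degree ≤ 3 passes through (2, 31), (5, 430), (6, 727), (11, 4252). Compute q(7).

Using the Lagrange interpolation formula with nodes 2, 5, 6, 11:
  L_0(s) = (s - 5)(s - 6)(s - 11) / -108
  L_1(s) = (s - 2)(s - 6)(s - 11) / 18
  L_2(s) = (s - 2)(s - 5)(s - 11) / -20
  L_3(s) = (s - 2)(s - 5)(s - 6) / 270
Then q(s) = 31·L_0(s) + 430·L_1(s) + 727·L_2(s) + 4252·L_3(s).
Expanding and collecting terms gives q(s) = 3s^3 + 2s^2 + 2s - 5.
Evaluating at s = 7: q(7) = 1136.

1136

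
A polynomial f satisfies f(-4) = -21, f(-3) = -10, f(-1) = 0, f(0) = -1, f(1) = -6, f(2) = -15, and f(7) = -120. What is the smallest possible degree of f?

2

Divided differences on the nodes -4, -3, -1, 0, 1, 2, 7:
  order 0: -21  -10  0  -1  -6  -15  -120
  order 1: 11  5  -1  -5  -9  -21
  order 2: -2  -2  -2  -2  -2
  order 3: 0  0  0  0
  order 4: 0  0  0
  order 5: 0  0
  order 6: 0
The order-2 divided differences are all -2 (nonzero) and every higher order vanishes, so the data lies on a polynomial of degree exactly 2.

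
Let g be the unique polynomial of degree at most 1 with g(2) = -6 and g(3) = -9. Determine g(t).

Write g(t) = at + b. Substituting each data point gives a linear system:
  2a + b = -6
  3a + b = -9
Solving the system yields a = -3, b = 0.
So g(t) = -3t.
Check: g(2) = -6. ✓

g(t) = -3t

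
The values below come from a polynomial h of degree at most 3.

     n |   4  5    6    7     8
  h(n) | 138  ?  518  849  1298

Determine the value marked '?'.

The 4 known points determine the degree-3 polynomial uniquely.
Write h(n) = an^3 + bn^2 + cn + d. Substituting each data point gives a linear system:
  64a + 16b + 4c + d = 138
  216a + 36b + 6c + d = 518
  343a + 49b + 7c + d = 849
  512a + 64b + 8c + d = 1298
Solving the system yields a = 3, b = -4, c = 2, d = 2.
So h(n) = 3n^3 - 4n^2 + 2n + 2.
Then h(5) = 287.

287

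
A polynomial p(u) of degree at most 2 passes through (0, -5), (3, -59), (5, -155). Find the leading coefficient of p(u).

Write p(u) = au^2 + bu + c. Substituting each data point gives a linear system:
  c = -5
  9a + 3b + c = -59
  25a + 5b + c = -155
Solving the system yields a = -6, b = 0, c = -5.
So p(u) = -6u^2 - 5.
The leading coefficient is -6.

-6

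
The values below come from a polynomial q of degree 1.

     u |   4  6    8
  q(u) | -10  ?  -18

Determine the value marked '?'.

-14

The 2 known points determine the degree-1 polynomial uniquely.
Write q(u) = au + b. Substituting each data point gives a linear system:
  4a + b = -10
  8a + b = -18
Solving the system yields a = -2, b = -2.
So q(u) = -2u - 2.
Then q(6) = -14.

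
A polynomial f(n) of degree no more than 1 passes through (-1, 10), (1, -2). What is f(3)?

-14

Using the Lagrange interpolation formula with nodes -1, 1:
  L_0(n) = (n - 1) / -2
  L_1(n) = (n + 1) / 2
Then f(n) = 10·L_0(n) - 2·L_1(n).
Expanding and collecting terms gives f(n) = -6n + 4.
Evaluating at n = 3: f(3) = -14.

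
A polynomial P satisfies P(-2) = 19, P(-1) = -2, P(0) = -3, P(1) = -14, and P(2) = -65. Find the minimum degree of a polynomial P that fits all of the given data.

Forward differences of the values at t = -2, -1, 0, 1, 2:
  P  : 19  -2  -3  -14  -65
  Δ  : -21  -1  -11  -51
  Δ^2: 20  -10  -40
  Δ^3: -30  -30
  Δ^4: 0
The third differences are constant (-30) and nonzero, while all higher differences vanish, so the minimal degree is 3.

3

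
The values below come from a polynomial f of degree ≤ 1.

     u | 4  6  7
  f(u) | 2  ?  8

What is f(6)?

The 2 known points determine the degree-1 polynomial uniquely.
Write f(u) = au + b. Substituting each data point gives a linear system:
  4a + b = 2
  7a + b = 8
Solving the system yields a = 2, b = -6.
So f(u) = 2u - 6.
Then f(6) = 6.

6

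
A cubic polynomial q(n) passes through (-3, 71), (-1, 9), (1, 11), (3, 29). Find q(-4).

Using the Lagrange interpolation formula with nodes -3, -1, 1, 3:
  L_0(n) = (n + 1)(n - 1)(n - 3) / -48
  L_1(n) = (n + 3)(n - 1)(n - 3) / 16
  L_2(n) = (n + 3)(n + 1)(n - 3) / -16
  L_3(n) = (n + 3)(n + 1)(n - 1) / 48
Then q(n) = 71·L_0(n) + 9·L_1(n) + 11·L_2(n) + 29·L_3(n).
Expanding and collecting terms gives q(n) = -n^3 + 5n^2 + 2n + 5.
Evaluating at n = -4: q(-4) = 141.

141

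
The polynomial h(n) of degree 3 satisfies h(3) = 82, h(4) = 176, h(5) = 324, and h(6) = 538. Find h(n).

h(n) = 2n^3 + 3n^2 - n + 4

Using the Lagrange interpolation formula with nodes 3, 4, 5, 6:
  L_0(n) = (n - 4)(n - 5)(n - 6) / -6
  L_1(n) = (n - 3)(n - 5)(n - 6) / 2
  L_2(n) = (n - 3)(n - 4)(n - 6) / -2
  L_3(n) = (n - 3)(n - 4)(n - 5) / 6
Then h(n) = 82·L_0(n) + 176·L_1(n) + 324·L_2(n) + 538·L_3(n).
Expanding and collecting terms gives h(n) = 2n³ + 3n² - n + 4.
Check: h(4) = 176. ✓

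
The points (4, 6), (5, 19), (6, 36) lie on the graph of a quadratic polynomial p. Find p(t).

p(t) = 2t^2 - 5t - 6

Using the Lagrange interpolation formula with nodes 4, 5, 6:
  L_0(t) = (t - 5)(t - 6) / 2
  L_1(t) = (t - 4)(t - 6) / -1
  L_2(t) = (t - 4)(t - 5) / 2
Then p(t) = 6·L_0(t) + 19·L_1(t) + 36·L_2(t).
Expanding and collecting terms gives p(t) = 2t^2 - 5t - 6.
Check: p(5) = 19. ✓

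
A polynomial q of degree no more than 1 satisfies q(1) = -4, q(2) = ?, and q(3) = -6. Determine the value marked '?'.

-5

On equispaced nodes a degree-1 polynomial has vanishing second forward difference, so
  q(1) - 2·q(2) + q(3) = 0.
Substituting the known values and solving for q(2):
  -2·q(2) = 10
  q(2) = -5.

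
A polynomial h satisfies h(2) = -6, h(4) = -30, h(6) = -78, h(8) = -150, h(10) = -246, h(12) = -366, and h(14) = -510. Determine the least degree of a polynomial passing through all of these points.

2

Forward differences of the values at x = 2, 4, 6, 8, 10, 12, 14:
  h  : -6  -30  -78  -150  -246  -366  -510
  Δ  : -24  -48  -72  -96  -120  -144
  Δ^2: -24  -24  -24  -24  -24
  Δ^3: 0  0  0  0
  Δ^4: 0  0  0
  Δ^5: 0  0
  Δ^6: 0
The second differences are constant (-24) and nonzero, while all higher differences vanish, so the minimal degree is 2.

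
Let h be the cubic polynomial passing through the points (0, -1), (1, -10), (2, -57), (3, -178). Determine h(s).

h(s) = -6s^3 - s^2 - 2s - 1

Write h(s) = as^3 + bs^2 + cs + d. Substituting each data point gives a linear system:
  d = -1
  a + b + c + d = -10
  8a + 4b + 2c + d = -57
  27a + 9b + 3c + d = -178
Solving the system yields a = -6, b = -1, c = -2, d = -1.
So h(s) = -6s³ - s² - 2s - 1.
Check: h(3) = -178. ✓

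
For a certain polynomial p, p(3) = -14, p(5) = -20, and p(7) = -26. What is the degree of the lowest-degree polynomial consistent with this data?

1

Forward differences of the values at n = 3, 5, 7:
  p  : -14  -20  -26
  Δ  : -6  -6
  Δ^2: 0
The first differences are constant (-6) and nonzero, while all higher differences vanish, so the minimal degree is 1.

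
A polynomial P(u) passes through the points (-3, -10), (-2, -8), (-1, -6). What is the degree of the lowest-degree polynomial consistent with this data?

1

Forward differences of the values at u = -3, -2, -1:
  P  : -10  -8  -6
  Δ  : 2  2
  Δ^2: 0
The first differences are constant (2) and nonzero, while all higher differences vanish, so the minimal degree is 1.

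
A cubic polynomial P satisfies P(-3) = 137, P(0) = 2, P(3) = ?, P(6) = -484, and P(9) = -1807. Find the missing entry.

The 4 known points determine the degree-3 polynomial uniquely.
Write P(x) = ax^3 + bx^2 + cx + d. Substituting each data point gives a linear system:
  -27a + 9b - 3c + d = 137
  d = 2
  216a + 36b + 6c + d = -484
  729a + 81b + 9c + d = -1807
Solving the system yields a = -3, b = 5, c = -3, d = 2.
So P(x) = -3x^3 + 5x^2 - 3x + 2.
Then P(3) = -43.

-43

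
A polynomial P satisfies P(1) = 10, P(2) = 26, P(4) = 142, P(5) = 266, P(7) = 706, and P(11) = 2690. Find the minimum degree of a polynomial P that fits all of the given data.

Divided differences on the nodes 1, 2, 4, 5, 7, 11:
  order 0: 10  26  142  266  706  2690
  order 1: 16  58  124  220  496
  order 2: 14  22  32  46
  order 3: 2  2  2
  order 4: 0  0
  order 5: 0
The order-3 divided differences are all 2 (nonzero) and every higher order vanishes, so the data lies on a polynomial of degree exactly 3.

3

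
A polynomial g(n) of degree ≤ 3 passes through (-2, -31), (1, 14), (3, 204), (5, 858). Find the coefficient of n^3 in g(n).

6

Write g(n) = an^3 + bn^2 + cn + d. Substituting each data point gives a linear system:
  -8a + 4b - 2c + d = -31
  a + b + c + d = 14
  27a + 9b + 3c + d = 204
  125a + 25b + 5c + d = 858
Solving the system yields a = 6, b = 4, c = 1, d = 3.
So g(n) = 6n^3 + 4n^2 + n + 3.
The leading coefficient is 6.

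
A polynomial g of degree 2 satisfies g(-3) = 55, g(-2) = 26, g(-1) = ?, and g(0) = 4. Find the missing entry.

9

The 3 known points determine the degree-2 polynomial uniquely.
Write g(u) = au^2 + bu + c. Substituting each data point gives a linear system:
  9a - 3b + c = 55
  4a - 2b + c = 26
  c = 4
Solving the system yields a = 6, b = 1, c = 4.
So g(u) = 6u^2 + u + 4.
Then g(-1) = 9.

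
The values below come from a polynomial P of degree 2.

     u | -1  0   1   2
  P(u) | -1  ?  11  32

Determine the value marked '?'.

0

The 3 known points determine the degree-2 polynomial uniquely.
Write P(u) = au^2 + bu + c. Substituting each data point gives a linear system:
  a - b + c = -1
  a + b + c = 11
  4a + 2b + c = 32
Solving the system yields a = 5, b = 6, c = 0.
So P(u) = 5u² + 6u.
Then P(0) = 0.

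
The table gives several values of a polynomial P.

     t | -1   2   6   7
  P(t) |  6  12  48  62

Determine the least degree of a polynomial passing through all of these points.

Divided differences on the nodes -1, 2, 6, 7:
  order 0: 6  12  48  62
  order 1: 2  9  14
  order 2: 1  1
  order 3: 0
The order-2 divided differences are all 1 (nonzero) and every higher order vanishes, so the data lies on a polynomial of degree exactly 2.

2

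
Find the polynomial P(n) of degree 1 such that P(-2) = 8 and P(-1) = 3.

P(n) = -5n - 2

Write P(n) = an + b. Substituting each data point gives a linear system:
  -2a + b = 8
  -a + b = 3
Solving the system yields a = -5, b = -2.
So P(n) = -5n - 2.
Check: P(-1) = 3. ✓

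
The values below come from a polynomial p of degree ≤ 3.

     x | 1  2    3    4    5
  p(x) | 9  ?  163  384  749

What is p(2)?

The 4 known points determine the degree-3 polynomial uniquely.
Write p(x) = ax^3 + bx^2 + cx + d. Substituting each data point gives a linear system:
  a + b + c + d = 9
  27a + 9b + 3c + d = 163
  64a + 16b + 4c + d = 384
  125a + 25b + 5c + d = 749
Solving the system yields a = 6, b = 0, c = -1, d = 4.
So p(x) = 6x³ - x + 4.
Then p(2) = 50.

50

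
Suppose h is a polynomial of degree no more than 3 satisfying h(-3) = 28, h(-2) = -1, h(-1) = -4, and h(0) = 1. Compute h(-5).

Forward differences of the values at n = -3, -2, -1, 0:
  h  : 28  -1  -4  1
  Δ  : -29  -3  5
  Δ^2: 26  8
  Δ^3: -18
The third differences are constant, confirming degree 3.
Interpolating (Newton forward form) and evaluating at n = -5 gives h(-5) = 236.

236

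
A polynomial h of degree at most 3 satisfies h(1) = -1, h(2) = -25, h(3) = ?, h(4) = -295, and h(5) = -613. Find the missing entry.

On equispaced nodes a degree-3 polynomial has vanishing fourth forward difference, so
  h(1) - 4·h(2) + 6·h(3) - 4·h(4) + h(5) = 0.
Substituting the known values and solving for h(3):
  6·h(3) = -666
  h(3) = -111.

-111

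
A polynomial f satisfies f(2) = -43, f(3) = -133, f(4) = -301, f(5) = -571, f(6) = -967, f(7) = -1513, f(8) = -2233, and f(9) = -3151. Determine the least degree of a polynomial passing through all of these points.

Forward differences of the values at u = 2, 3, 4, 5, 6, 7, 8, 9:
  f  : -43  -133  -301  -571  -967  -1513  -2233  -3151
  Δ  : -90  -168  -270  -396  -546  -720  -918
  Δ^2: -78  -102  -126  -150  -174  -198
  Δ^3: -24  -24  -24  -24  -24
  Δ^4: 0  0  0  0
  Δ^5: 0  0  0
  Δ^6: 0  0
  Δ^7: 0
The third differences are constant (-24) and nonzero, while all higher differences vanish, so the minimal degree is 3.

3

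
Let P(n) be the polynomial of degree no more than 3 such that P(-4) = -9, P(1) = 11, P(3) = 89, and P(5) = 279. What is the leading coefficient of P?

Write P(n) = an^3 + bn^2 + cn + d. Substituting each data point gives a linear system:
  -64a + 16b - 4c + d = -9
  a + b + c + d = 11
  27a + 9b + 3c + d = 89
  125a + 25b + 5c + d = 279
Solving the system yields a = 1, b = 5, c = 6, d = -1.
So P(n) = n³ + 5n² + 6n - 1.
The leading coefficient is 1.

1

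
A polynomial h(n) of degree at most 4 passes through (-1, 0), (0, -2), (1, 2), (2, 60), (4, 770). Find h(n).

h(n) = 2n^4 + 4n^3 + n^2 - 3n - 2

Write h(n) = an^4 + bn^3 + cn^2 + dn + e. Substituting each data point gives a linear system:
  a - b + c - d + e = 0
  e = -2
  a + b + c + d + e = 2
  16a + 8b + 4c + 2d + e = 60
  256a + 64b + 16c + 4d + e = 770
Solving the system yields a = 2, b = 4, c = 1, d = -3, e = -2.
So h(n) = 2n^4 + 4n^3 + n^2 - 3n - 2.
Check: h(1) = 2. ✓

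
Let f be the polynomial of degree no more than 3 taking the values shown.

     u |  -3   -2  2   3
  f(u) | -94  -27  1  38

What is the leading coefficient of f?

3

Write f(u) = au^3 + bu^2 + cu + d. Substituting each data point gives a linear system:
  -27a + 9b - 3c + d = -94
  -8a + 4b - 2c + d = -27
  8a + 4b + 2c + d = 1
  27a + 9b + 3c + d = 38
Solving the system yields a = 3, b = -3, c = -5, d = -1.
So f(u) = 3u^3 - 3u^2 - 5u - 1.
The leading coefficient is 3.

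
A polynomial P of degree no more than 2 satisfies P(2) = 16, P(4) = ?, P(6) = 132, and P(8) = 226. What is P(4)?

On equispaced nodes a degree-2 polynomial has vanishing third forward difference, so
  - P(2) + 3·P(4) - 3·P(6) + P(8) = 0.
Substituting the known values and solving for P(4):
  3·P(4) = 186
  P(4) = 62.

62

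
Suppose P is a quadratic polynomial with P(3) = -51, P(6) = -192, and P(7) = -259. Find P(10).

-520

Write P(u) = au^2 + bu + c. Substituting each data point gives a linear system:
  9a + 3b + c = -51
  36a + 6b + c = -192
  49a + 7b + c = -259
Solving the system yields a = -5, b = -2, c = 0.
So P(u) = -5u^2 - 2u.
Then P(10) = -520.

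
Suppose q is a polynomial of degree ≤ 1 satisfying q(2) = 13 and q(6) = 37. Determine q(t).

Using the Lagrange interpolation formula with nodes 2, 6:
  L_0(t) = (t - 6) / -4
  L_1(t) = (t - 2) / 4
Then q(t) = 13·L_0(t) + 37·L_1(t).
Expanding and collecting terms gives q(t) = 6t + 1.
Check: q(6) = 37. ✓

q(t) = 6t + 1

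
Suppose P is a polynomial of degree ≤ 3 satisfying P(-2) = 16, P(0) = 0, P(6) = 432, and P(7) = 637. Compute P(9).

Write P(t) = at^3 + bt^2 + ct + d. Substituting each data point gives a linear system:
  -8a + 4b - 2c + d = 16
  d = 0
  216a + 36b + 6c + d = 432
  343a + 49b + 7c + d = 637
Solving the system yields a = 1, b = 6, c = 0, d = 0.
So P(t) = t^3 + 6t^2.
Then P(9) = 1215.

1215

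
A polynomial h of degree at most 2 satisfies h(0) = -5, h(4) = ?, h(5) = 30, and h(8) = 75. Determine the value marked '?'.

The 3 known points determine the degree-2 polynomial uniquely.
Write h(u) = au^2 + bu + c. Substituting each data point gives a linear system:
  c = -5
  25a + 5b + c = 30
  64a + 8b + c = 75
Solving the system yields a = 1, b = 2, c = -5.
So h(u) = u^2 + 2u - 5.
Then h(4) = 19.

19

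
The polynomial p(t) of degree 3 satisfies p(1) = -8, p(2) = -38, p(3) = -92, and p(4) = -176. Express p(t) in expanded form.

p(t) = -t^3 - 6t^2 - 5t + 4

Write p(t) = at^3 + bt^2 + ct + d. Substituting each data point gives a linear system:
  a + b + c + d = -8
  8a + 4b + 2c + d = -38
  27a + 9b + 3c + d = -92
  64a + 16b + 4c + d = -176
Solving the system yields a = -1, b = -6, c = -5, d = 4.
So p(t) = -t^3 - 6t^2 - 5t + 4.
Check: p(1) = -8. ✓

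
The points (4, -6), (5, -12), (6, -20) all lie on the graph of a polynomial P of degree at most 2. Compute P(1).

Write P(t) = at^2 + bt + c. Substituting each data point gives a linear system:
  16a + 4b + c = -6
  25a + 5b + c = -12
  36a + 6b + c = -20
Solving the system yields a = -1, b = 3, c = -2.
So P(t) = -t² + 3t - 2.
Then P(1) = 0.

0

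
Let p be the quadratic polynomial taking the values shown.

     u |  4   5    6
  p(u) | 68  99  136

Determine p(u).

Write p(u) = au^2 + bu + c. Substituting each data point gives a linear system:
  16a + 4b + c = 68
  25a + 5b + c = 99
  36a + 6b + c = 136
Solving the system yields a = 3, b = 4, c = 4.
So p(u) = 3u^2 + 4u + 4.
Check: p(5) = 99. ✓

p(u) = 3u^2 + 4u + 4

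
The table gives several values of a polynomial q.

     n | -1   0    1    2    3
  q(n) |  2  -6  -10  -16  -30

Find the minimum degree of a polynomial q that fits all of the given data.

Forward differences of the values at n = -1, 0, 1, 2, 3:
  q  : 2  -6  -10  -16  -30
  Δ  : -8  -4  -6  -14
  Δ^2: 4  -2  -8
  Δ^3: -6  -6
  Δ^4: 0
The third differences are constant (-6) and nonzero, while all higher differences vanish, so the minimal degree is 3.

3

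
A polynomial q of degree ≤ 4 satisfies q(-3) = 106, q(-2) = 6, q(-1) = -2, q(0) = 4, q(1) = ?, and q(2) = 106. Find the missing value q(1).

On equispaced nodes a degree-4 polynomial has vanishing fifth forward difference, so
  - q(-3) + 5·q(-2) - 10·q(-1) + 10·q(0) - 5·q(1) + q(2) = 0.
Substituting the known values and solving for q(1):
  -5·q(1) = -90
  q(1) = 18.

18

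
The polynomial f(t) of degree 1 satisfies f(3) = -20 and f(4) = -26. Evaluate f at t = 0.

-2

Using the Lagrange interpolation formula with nodes 3, 4:
  L_0(t) = (t - 4) / -1
  L_1(t) = (t - 3) / 1
Then f(t) = -20·L_0(t) - 26·L_1(t).
Expanding and collecting terms gives f(t) = -6t - 2.
Evaluating at t = 0: f(0) = -2.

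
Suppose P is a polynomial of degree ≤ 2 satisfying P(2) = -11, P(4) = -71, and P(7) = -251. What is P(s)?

P(s) = -6s^2 + 6s + 1

Using the Lagrange interpolation formula with nodes 2, 4, 7:
  L_0(s) = (s - 4)(s - 7) / 10
  L_1(s) = (s - 2)(s - 7) / -6
  L_2(s) = (s - 2)(s - 4) / 15
Then P(s) = -11·L_0(s) - 71·L_1(s) - 251·L_2(s).
Expanding and collecting terms gives P(s) = -6s^2 + 6s + 1.
Check: P(4) = -71. ✓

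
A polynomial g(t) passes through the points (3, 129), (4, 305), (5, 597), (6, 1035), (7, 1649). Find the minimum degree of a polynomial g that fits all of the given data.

3

Forward differences of the values at t = 3, 4, 5, 6, 7:
  g  : 129  305  597  1035  1649
  Δ  : 176  292  438  614
  Δ^2: 116  146  176
  Δ^3: 30  30
  Δ^4: 0
The third differences are constant (30) and nonzero, while all higher differences vanish, so the minimal degree is 3.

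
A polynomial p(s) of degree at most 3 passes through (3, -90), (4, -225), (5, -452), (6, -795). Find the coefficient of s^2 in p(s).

Write p(s) = as^3 + bs^2 + cs + d. Substituting each data point gives a linear system:
  27a + 9b + 3c + d = -90
  64a + 16b + 4c + d = -225
  125a + 25b + 5c + d = -452
  216a + 36b + 6c + d = -795
Solving the system yields a = -4, b = 2, c = -1, d = 3.
So p(s) = -4s^3 + 2s^2 - s + 3.
The coefficient of s^2 is 2.

2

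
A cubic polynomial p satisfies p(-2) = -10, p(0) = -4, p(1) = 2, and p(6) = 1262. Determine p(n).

p(n) = 5n^3 + 6n^2 - 5n - 4

Using the Lagrange interpolation formula with nodes -2, 0, 1, 6:
  L_0(n) = n(n - 1)(n - 6) / -48
  L_1(n) = (n + 2)(n - 1)(n - 6) / 12
  L_2(n) = (n + 2)n(n - 6) / -15
  L_3(n) = (n + 2)n(n - 1) / 240
Then p(n) = -10·L_0(n) - 4·L_1(n) + 2·L_2(n) + 1262·L_3(n).
Expanding and collecting terms gives p(n) = 5n^3 + 6n^2 - 5n - 4.
Check: p(6) = 1262. ✓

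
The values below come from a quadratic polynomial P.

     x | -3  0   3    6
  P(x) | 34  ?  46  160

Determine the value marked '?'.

The 3 known points determine the degree-2 polynomial uniquely.
Write P(x) = ax^2 + bx + c. Substituting each data point gives a linear system:
  9a - 3b + c = 34
  9a + 3b + c = 46
  36a + 6b + c = 160
Solving the system yields a = 4, b = 2, c = 4.
So P(x) = 4x^2 + 2x + 4.
Then P(0) = 4.

4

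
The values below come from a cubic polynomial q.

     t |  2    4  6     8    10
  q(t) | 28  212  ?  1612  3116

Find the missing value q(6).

On equispaced nodes a degree-3 polynomial has vanishing fourth forward difference, so
  q(2) - 4·q(4) + 6·q(6) - 4·q(8) + q(10) = 0.
Substituting the known values and solving for q(6):
  6·q(6) = 4152
  q(6) = 692.

692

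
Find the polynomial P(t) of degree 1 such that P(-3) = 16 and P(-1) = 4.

P(t) = -6t - 2

Using the Lagrange interpolation formula with nodes -3, -1:
  L_0(t) = (t + 1) / -2
  L_1(t) = (t + 3) / 2
Then P(t) = 16·L_0(t) + 4·L_1(t).
Expanding and collecting terms gives P(t) = -6t - 2.
Check: P(-3) = 16. ✓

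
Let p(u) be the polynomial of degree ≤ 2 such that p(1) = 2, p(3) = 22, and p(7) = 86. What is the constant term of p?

Write p(u) = au^2 + bu + c. Substituting each data point gives a linear system:
  a + b + c = 2
  9a + 3b + c = 22
  49a + 7b + c = 86
Solving the system yields a = 1, b = 6, c = -5.
So p(u) = u² + 6u - 5.
The constant term is -5.

-5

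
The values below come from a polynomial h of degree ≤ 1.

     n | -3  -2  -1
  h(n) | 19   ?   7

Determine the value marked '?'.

13

The 2 known points determine the degree-1 polynomial uniquely.
Write h(n) = an + b. Substituting each data point gives a linear system:
  -3a + b = 19
  -a + b = 7
Solving the system yields a = -6, b = 1.
So h(n) = -6n + 1.
Then h(-2) = 13.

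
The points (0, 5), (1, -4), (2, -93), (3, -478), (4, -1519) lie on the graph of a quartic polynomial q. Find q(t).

Write q(t) = at^4 + bt^3 + ct^2 + dt + e. Substituting each data point gives a linear system:
  e = 5
  a + b + c + d + e = -4
  16a + 8b + 4c + 2d + e = -93
  81a + 27b + 9c + 3d + e = -478
  256a + 64b + 16c + 4d + e = -1519
Solving the system yields a = -6, b = 0, c = 2, d = -5, e = 5.
So q(t) = -6t⁴ + 2t² - 5t + 5.
Check: q(4) = -1519. ✓

q(t) = -6t^4 + 2t^2 - 5t + 5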